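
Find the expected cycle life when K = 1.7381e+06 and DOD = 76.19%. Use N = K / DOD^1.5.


DOD^1.5 = 665.04
N = K / DOD^1.5 = 1.7381e+06 / 665.04 = 2614

2614 cycles


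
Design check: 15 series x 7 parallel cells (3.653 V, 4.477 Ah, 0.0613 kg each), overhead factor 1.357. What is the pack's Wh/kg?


Step 1: V_pack = 15 * 3.653 = 54.795 V
Step 2: C_pack = 7 * 4.477 = 31.339 Ah
Step 3: E_pack = V_pack * C_pack = 54.795 * 31.339 = 1717.2 Wh
Step 4: m_pack = 15 * 7 * 0.0613 * 1.357 = 8.7343 kg
Step 5: ED = E_pack / m_pack = 1717.2 / 8.7343 = 196.6 Wh/kg

196.6 Wh/kg


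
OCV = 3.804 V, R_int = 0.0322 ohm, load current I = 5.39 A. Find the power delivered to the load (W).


Step 1: V_terminal = OCV - I*R = 3.804 - 5.39 * 0.0322 = 3.6304 V
Step 2: P_out = V_terminal * I = 3.6304 * 5.39 = 19.57 W

19.57 W


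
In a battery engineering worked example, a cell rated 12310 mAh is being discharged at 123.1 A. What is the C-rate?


Convert: capacity = 12310 mAh = 12.31 Ah
C_rate = I / capacity = 123.1 / 12.31 = 10C

10C


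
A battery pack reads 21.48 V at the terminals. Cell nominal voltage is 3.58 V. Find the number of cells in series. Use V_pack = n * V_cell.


n = V_pack / V_cell = 21.48 / 3.58 = 6

6


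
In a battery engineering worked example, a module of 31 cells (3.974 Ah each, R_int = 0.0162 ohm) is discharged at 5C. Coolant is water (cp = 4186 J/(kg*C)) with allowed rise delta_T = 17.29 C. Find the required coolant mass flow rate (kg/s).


Step 1: I = 5 * 3.974 = 19.87 A
Step 2: Q_cell = I^2 * R = 19.87^2 * 0.0162 = 6.396 W
Step 3: Q_total = 31 * 6.396 = 198.28 W
Step 4: m_dot = Q_total / (cp * dT) = 198.28 / (4186 * 17.29) = 0.002740 kg/s

0.002740 kg/s


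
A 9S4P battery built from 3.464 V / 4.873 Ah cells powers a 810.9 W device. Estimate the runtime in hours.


Step 1: E_pack = Ns * V_cell * Np * C_cell = 9 * 3.464 * 4 * 4.873 = 607.68 Wh
Step 2: t = E_pack / P = 607.68 / 810.9 = 0.7494 hr

0.7494 hr


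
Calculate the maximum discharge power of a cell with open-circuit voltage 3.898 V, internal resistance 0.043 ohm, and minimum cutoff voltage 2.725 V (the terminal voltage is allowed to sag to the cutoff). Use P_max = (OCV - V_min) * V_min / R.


dV = OCV - V_min = 1.173 V (so I_max = dV / R)
P_max = dV * V_min / R = 1.173 * 2.725 / 0.043 = 74.34 W

74.34 W


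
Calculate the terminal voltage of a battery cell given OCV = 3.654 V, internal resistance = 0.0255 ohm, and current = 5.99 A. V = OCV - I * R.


IR drop = 5.99 * 0.0255 = 0.15275 V
V = 3.654 - 0.15275 = 3.501 V

3.501 V


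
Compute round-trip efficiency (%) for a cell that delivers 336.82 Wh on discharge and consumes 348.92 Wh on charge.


eta_e = E_dis / E_chg * 100 = 336.82 / 348.92 * 100 = 96.53%

96.53%


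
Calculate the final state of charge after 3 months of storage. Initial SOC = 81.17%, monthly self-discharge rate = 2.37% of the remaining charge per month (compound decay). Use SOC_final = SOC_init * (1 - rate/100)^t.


Monthly retention factor = 1 - 2.37/100 = 0.9763
Over 3 months: factor^3 = 0.93057
SOC_final = 81.17 * 0.93057 = 75.53%

75.53%


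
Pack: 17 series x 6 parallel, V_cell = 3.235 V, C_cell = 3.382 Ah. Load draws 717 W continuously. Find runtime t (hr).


Step 1: E_pack = Ns * V_cell * Np * C_cell = 17 * 3.235 * 6 * 3.382 = 1116 Wh
Step 2: t = E_pack / P = 1116 / 717 = 1.556 hr

1.556 hr


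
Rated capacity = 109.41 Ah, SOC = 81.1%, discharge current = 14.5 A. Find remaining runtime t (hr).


Step 1: remaining = SOC/100 * C_total = 81.1/100 * 109.41 = 88.732 Ah
Step 2: t = remaining / I = 88.732 / 14.5 = 6.119 hr

6.119 hr


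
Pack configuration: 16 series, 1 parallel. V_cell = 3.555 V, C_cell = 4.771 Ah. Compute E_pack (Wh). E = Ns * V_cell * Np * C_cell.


V_pack = 16 * 3.555 = 56.88 V
C_pack = 1 * 4.771 = 4.771 Ah
E = V_pack * C_pack = 56.88 * 4.771 = 271.4 Wh

271.4 Wh


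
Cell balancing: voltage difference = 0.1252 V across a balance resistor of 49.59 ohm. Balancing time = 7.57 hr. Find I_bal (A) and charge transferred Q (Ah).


I_bal = dV / R = 0.1252 / 49.59 = 0.0025247 A
Q = I_bal * t = 0.0025247 * 7.57 = 0.01911 Ah

I=0.0025247 A, Q=0.01911 Ah


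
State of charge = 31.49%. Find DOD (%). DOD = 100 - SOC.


Complement of SOC: DOD = 100% - 31.49% = 68.51%

68.51%


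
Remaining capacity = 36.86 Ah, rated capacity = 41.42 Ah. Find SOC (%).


SOC% = 36.86 / 41.42 * 100 = 88.99%

88.99%


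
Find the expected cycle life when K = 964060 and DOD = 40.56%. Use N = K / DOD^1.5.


Step 1: DOD^1.5 = 40.56^1.5 = 258.31
Step 2: N = 964060 / 258.31 = 3732 cycles

3732 cycles


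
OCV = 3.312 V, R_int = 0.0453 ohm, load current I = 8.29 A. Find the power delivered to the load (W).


Step 1: V_terminal = OCV - I*R = 3.312 - 8.29 * 0.0453 = 2.9365 V
Step 2: P_out = V_terminal * I = 2.9365 * 8.29 = 24.34 W

24.34 W


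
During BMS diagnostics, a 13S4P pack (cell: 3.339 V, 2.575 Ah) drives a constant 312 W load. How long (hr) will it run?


Step 1: E_pack = Ns * V_cell * Np * C_cell = 13 * 3.339 * 4 * 2.575 = 447.09 Wh
Step 2: t = E_pack / P = 447.09 / 312 = 1.433 hr

1.433 hr


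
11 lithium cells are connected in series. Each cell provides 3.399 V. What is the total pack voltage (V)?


V_pack = n * V_cell = 11 * 3.399 = 37.389 V

37.389 V


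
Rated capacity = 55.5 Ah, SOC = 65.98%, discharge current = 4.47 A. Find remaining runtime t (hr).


Step 1: remaining = SOC/100 * C_total = 65.98/100 * 55.5 = 36.619 Ah
Step 2: t = remaining / I = 36.619 / 4.47 = 8.192 hr

8.192 hr


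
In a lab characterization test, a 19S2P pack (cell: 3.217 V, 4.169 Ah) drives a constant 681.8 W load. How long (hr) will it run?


Step 1: E_pack = Ns * V_cell * Np * C_cell = 19 * 3.217 * 2 * 4.169 = 509.64 Wh
Step 2: t = E_pack / P = 509.64 / 681.8 = 0.7475 hr

0.7475 hr


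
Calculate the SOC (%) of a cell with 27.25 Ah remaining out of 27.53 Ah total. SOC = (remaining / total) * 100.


SOC = (remaining / total) * 100 = (27.25 / 27.53) * 100 = 98.98%

98.98%


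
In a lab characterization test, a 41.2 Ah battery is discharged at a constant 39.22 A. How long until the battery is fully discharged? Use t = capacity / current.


Runtime = 41.2 Ah / 39.22 A = 1.050 hr

1.050 hr


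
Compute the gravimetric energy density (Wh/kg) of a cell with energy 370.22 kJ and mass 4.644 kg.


Convert: E = 370.22 kJ = 102.84 Wh
ED = E / m = 102.84 / 4.644 = 22.14 Wh/kg

22.14 Wh/kg


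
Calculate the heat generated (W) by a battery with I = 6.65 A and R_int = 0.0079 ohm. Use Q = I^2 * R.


I^2 = 44.223
Q = 44.223 * 0.0079 = 0.3494 W

0.3494 W


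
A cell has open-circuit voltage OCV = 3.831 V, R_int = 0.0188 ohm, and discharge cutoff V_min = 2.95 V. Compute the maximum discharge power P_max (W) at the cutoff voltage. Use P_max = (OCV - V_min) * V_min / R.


P_max = (OCV - V_min) * V_min / R = (3.831 - 2.95) * 2.95 / 0.0188 = 0.881 * 2.95 / 0.0188 = 138.2 W

138.2 W


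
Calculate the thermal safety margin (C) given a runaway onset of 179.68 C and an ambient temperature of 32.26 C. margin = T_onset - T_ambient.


margin = T_onset - T_ambient = 179.68 - 32.26 = 147.42 C

147.42 C


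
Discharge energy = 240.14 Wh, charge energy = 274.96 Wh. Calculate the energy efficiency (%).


eta_e = E_dis / E_chg * 100 = 240.14 / 274.96 * 100 = 87.34%

87.34%


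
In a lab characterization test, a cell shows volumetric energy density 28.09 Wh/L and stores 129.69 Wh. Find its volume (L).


V = E / ED = 129.69 / 28.09 = 4.617 L

4.617 L


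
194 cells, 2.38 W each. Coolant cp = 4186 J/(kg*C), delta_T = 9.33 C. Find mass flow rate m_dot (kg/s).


Q_total = 194 * 2.38 = 461.72 W
m_dot = Q_total / (cp * dT) = 461.72 / (4186 * 9.33) = 0.01182 kg/s

0.01182 kg/s


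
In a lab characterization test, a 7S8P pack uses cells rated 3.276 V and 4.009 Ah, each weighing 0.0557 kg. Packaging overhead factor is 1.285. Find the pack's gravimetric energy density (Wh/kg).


Step 1: V_pack = 7 * 3.276 = 22.932 V
Step 2: C_pack = 8 * 4.009 = 32.072 Ah
Step 3: E_pack = V_pack * C_pack = 22.932 * 32.072 = 735.48 Wh
Step 4: m_pack = 7 * 8 * 0.0557 * 1.285 = 4.0082 kg
Step 5: ED = E_pack / m_pack = 735.48 / 4.0082 = 183.5 Wh/kg

183.5 Wh/kg


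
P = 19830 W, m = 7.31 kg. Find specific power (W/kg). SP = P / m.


SP = P / m = 19830 / 7.31 = 2713 W/kg

2713 W/kg


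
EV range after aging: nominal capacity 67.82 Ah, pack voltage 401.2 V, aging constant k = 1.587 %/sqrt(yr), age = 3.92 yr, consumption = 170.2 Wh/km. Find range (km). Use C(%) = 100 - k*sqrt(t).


Step 1: capacity retention = 100 - 1.587 * sqrt(3.92) = 100 - 1.587 * 1.9799 = 96.858%
Step 2: C_now = 67.82 * 96.858/100 = 65.689 Ah
Step 3: E_pack = V * C_now = 401.2 * 65.689 = 26354 Wh
Step 4: range = E_pack / consumption = 26354 / 170.2 = 154.8 km

154.8 km


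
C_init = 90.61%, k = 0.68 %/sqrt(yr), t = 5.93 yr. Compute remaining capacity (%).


Step 1: sqrt(5.93 yr) = 2.4352
Step 2: drop = 0.68 * 2.4352 = 1.6559
Step 3: C_final = 90.61 - 1.6559 = 88.95%

88.95%


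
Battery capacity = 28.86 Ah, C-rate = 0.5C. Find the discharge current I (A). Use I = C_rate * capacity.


I = C_rate * capacity = 0.5 * 28.86 = 14.43 A

14.43 A


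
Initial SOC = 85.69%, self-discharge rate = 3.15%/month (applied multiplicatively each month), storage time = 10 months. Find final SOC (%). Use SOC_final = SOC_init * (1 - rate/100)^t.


decay = (1 - 3.15/100)^10 = 0.7261
SOC_final = 85.69 * 0.7261 = 62.22%

62.22%


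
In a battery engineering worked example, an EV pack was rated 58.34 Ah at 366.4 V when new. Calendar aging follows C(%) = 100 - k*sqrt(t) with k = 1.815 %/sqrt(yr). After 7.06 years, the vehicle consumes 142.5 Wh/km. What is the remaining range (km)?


Step 1: capacity retention = 100 - 1.815 * sqrt(7.06) = 100 - 1.815 * 2.6571 = 95.177%
Step 2: C_now = 58.34 * 95.177/100 = 55.526 Ah
Step 3: E_pack = V * C_now = 366.4 * 55.526 = 20345 Wh
Step 4: range = E_pack / consumption = 20345 / 142.5 = 142.8 km

142.8 km


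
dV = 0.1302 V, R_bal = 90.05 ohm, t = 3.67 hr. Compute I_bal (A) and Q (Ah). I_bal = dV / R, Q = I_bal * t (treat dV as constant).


I_bal = dV / R = 0.1302 / 90.05 = 0.0014459 A
Q = I_bal * t = 0.0014459 * 3.67 = 0.005306 Ah

I=0.0014459 A, Q=0.005306 Ah


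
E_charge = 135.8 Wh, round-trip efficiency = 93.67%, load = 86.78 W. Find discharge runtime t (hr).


Step 1: E_discharge = eta/100 * E_charge = 93.67/100 * 135.8 = 127.2 Wh
Step 2: t = E_discharge / P = 127.2 / 86.78 = 1.466 hr

1.466 hr


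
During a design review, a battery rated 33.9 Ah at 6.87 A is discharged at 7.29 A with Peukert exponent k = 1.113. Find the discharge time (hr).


t_rated = C / I_rated = 33.9 / 6.87 = 4.9345 hr
(I_rated/I)^k = (0.94239)^1.113 = 0.93609
t = t_rated * (I_rated/I)^k = 4.9345 * 0.93609 = 4.619 hr

4.619 hr


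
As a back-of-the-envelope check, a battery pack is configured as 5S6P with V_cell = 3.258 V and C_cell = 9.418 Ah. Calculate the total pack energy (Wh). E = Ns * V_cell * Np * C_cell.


E = Ns * Vcell * Np * Ccell = 5 * 3.258 * 6 * 9.418 = 920.5 Wh

920.5 Wh


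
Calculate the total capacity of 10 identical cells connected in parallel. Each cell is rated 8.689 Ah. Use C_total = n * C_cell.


C_total = 10 * 8.689 = 86.89 Ah

86.89 Ah


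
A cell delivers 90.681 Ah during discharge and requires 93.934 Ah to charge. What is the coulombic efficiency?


Coulombic efficiency = 90.681/93.934 * 100% = 96.54%

96.54%


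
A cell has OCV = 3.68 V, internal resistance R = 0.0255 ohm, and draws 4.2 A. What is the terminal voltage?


V = OCV - I*R = 3.68 - 4.2 * 0.0255 = 3.573 V

3.573 V


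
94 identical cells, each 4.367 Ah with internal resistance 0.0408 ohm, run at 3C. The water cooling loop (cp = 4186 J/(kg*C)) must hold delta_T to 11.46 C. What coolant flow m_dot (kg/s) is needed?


Step 1: I = 3 * 4.367 = 13.101 A
Step 2: Q_cell = I^2 * R = 13.101^2 * 0.0408 = 7.0028 W
Step 3: Q_total = 94 * 7.0028 = 658.26 W
Step 4: m_dot = Q_total / (cp * dT) = 658.26 / (4186 * 11.46) = 0.01372 kg/s

0.01372 kg/s


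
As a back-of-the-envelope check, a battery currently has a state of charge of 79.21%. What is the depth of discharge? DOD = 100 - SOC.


DOD = 100 - SOC = 100 - 79.21 = 20.79%

20.79%


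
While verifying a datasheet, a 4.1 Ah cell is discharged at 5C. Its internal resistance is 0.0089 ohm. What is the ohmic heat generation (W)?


Step 1: I = C_rate * capacity = 5 * 4.1 = 20.5 A
Step 2: Q = I^2 * R = 20.5^2 * 0.0089 = 420.25 * 0.0089 = 3.740 W

3.740 W


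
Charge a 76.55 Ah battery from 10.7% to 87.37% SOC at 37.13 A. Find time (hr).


Step 1: dSOC = 87.37% - 10.7% = 76.67%
Step 2: delta_Ah = 76.55 * 76.67 / 100 = 58.691 Ah
Step 3: t = 58.691 / 37.13 = 1.581 hr

1.581 hr


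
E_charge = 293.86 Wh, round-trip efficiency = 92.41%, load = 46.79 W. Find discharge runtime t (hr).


Step 1: E_discharge = eta/100 * E_charge = 92.41/100 * 293.86 = 271.56 Wh
Step 2: t = E_discharge / P = 271.56 / 46.79 = 5.804 hr

5.804 hr


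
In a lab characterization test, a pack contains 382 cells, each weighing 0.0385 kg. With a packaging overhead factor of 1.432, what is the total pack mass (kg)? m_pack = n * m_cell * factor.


Cell mass sum = 382 * 0.0385 = 14.707 kg
With overhead 1.432: m_pack = 14.707 * 1.432 = 21.06 kg

21.06 kg


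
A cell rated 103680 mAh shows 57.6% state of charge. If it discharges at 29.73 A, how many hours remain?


Convert: C_total = 103680 mAh = 103.68 Ah
Step 1: remaining = SOC/100 * C_total = 57.6/100 * 103.68 = 59.72 Ah
Step 2: t = remaining / I = 59.72 / 29.73 = 2.009 hr

2.009 hr


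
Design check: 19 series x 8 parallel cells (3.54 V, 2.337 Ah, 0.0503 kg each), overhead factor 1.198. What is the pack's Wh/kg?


Step 1: V_pack = 19 * 3.54 = 67.26 V
Step 2: C_pack = 8 * 2.337 = 18.696 Ah
Step 3: E_pack = V_pack * C_pack = 67.26 * 18.696 = 1257.5 Wh
Step 4: m_pack = 19 * 8 * 0.0503 * 1.198 = 9.1594 kg
Step 5: ED = E_pack / m_pack = 1257.5 / 9.1594 = 137.3 Wh/kg

137.3 Wh/kg


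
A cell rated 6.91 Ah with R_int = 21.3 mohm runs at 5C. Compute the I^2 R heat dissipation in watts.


Convert: R = 21.3 mohm = 0.0213 ohm
Step 1: I = C_rate * capacity = 5 * 6.91 = 34.55 A
Step 2: Q = I^2 * R = 34.55^2 * 0.0213 = 1193.7 * 0.0213 = 25.43 W

25.43 W


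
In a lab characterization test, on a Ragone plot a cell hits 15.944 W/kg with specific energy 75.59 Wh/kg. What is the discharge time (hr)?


t = E / P = 75.59 / 15.944 = 4.741 hr

4.741 hr


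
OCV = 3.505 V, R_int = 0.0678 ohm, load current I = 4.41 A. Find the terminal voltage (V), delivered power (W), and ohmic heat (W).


Step 1: V_terminal = OCV - I*R = 3.505 - 4.41 * 0.0678 = 3.206 V
Step 2: P_out = V_terminal * I = 3.206 * 4.41 = 14.14 W
Step 3: Q = I^2 * R = 4.41^2 * 0.0678 = 1.319 W

V=3.206 V, P=14.14 W, Q=1.319 W


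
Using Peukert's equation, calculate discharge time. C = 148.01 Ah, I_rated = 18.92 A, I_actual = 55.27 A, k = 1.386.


Step 1: t_rated = C / I_rated = 148.01 / 18.92 = 7.8229 hr
Step 2: ratio = 18.92 / 55.27 = 0.34232
Step 3: ratio^k = 0.34232^1.386 = 0.22632
Step 4: t = t_rated * ratio^k = 7.8229 * 0.22632 = 1.770 hr

1.770 hr


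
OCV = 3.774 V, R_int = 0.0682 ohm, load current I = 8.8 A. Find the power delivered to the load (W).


Step 1: V_terminal = OCV - I*R = 3.774 - 8.8 * 0.0682 = 3.1738 V
Step 2: P_out = V_terminal * I = 3.1738 * 8.8 = 27.93 W

27.93 W


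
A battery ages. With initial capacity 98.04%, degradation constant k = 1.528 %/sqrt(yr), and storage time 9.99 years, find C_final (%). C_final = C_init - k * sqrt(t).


Step 1: sqrt(9.99 yr) = 3.1607
Step 2: drop = 1.528 * 3.1607 = 4.8295
Step 3: C_final = 98.04 - 4.8295 = 93.21%

93.21%


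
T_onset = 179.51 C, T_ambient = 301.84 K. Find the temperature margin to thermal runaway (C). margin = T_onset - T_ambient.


Convert: T_ambient = 301.84 K = 28.69 C
margin = 179.51 - 28.69 = 150.82 C

150.82 C


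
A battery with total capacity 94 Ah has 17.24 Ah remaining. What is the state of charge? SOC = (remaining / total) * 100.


SOC% = 17.24 / 94 * 100 = 18.34%

18.34%


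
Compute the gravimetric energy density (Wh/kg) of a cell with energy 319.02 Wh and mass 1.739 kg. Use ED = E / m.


ED = E / m = 319.02 / 1.739 = 183.5 Wh/kg

183.5 Wh/kg


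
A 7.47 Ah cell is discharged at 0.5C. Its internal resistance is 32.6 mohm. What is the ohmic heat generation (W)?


Convert: R = 32.6 mohm = 0.0326 ohm
Step 1: I = C_rate * capacity = 0.5 * 7.47 = 3.735 A
Step 2: Q = I^2 * R = 3.735^2 * 0.0326 = 13.95 * 0.0326 = 0.4548 W

0.4548 W


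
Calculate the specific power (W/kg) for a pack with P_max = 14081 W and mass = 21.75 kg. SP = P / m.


SP = P / m = 14081 / 21.75 = 647.4 W/kg

647.4 W/kg


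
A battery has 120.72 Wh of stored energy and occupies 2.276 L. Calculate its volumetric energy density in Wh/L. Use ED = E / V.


Volumetric ED = 120.72 Wh / 2.276 L = 53.04 Wh/L

53.04 Wh/L


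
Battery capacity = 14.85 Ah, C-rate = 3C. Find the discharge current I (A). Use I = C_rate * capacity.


I = C_rate * capacity = 3 * 14.85 = 44.55 A

44.55 A


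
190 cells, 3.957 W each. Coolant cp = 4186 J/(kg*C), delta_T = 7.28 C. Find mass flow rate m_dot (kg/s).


Step 1: Total heat Q = 190 * 3.957 W = 751.83 W
Step 2: denom = cp * dT = 4186 * 7.28 = 30474
Step 3: m_dot = 751.83 / 30474 = 0.02467 kg/s

0.02467 kg/s


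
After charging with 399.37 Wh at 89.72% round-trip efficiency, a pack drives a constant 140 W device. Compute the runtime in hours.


Step 1: E_discharge = eta/100 * E_charge = 89.72/100 * 399.37 = 358.31 Wh
Step 2: t = E_discharge / P = 358.31 / 140 = 2.559 hr

2.559 hr


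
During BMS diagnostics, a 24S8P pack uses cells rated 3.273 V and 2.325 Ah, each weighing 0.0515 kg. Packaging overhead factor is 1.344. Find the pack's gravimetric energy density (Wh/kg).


Step 1: V_pack = 24 * 3.273 = 78.552 V
Step 2: C_pack = 8 * 2.325 = 18.6 Ah
Step 3: E_pack = V_pack * C_pack = 78.552 * 18.6 = 1461.1 Wh
Step 4: m_pack = 24 * 8 * 0.0515 * 1.344 = 13.289 kg
Step 5: ED = E_pack / m_pack = 1461.1 / 13.289 = 109.9 Wh/kg

109.9 Wh/kg


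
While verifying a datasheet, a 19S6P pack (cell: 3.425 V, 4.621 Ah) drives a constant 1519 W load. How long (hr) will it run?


Step 1: E_pack = Ns * V_cell * Np * C_cell = 19 * 3.425 * 6 * 4.621 = 1804.3 Wh
Step 2: t = E_pack / P = 1804.3 / 1519 = 1.188 hr

1.188 hr


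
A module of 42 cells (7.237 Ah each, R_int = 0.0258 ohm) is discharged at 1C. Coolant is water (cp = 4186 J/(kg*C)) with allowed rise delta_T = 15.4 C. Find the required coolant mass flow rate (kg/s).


Step 1: I = 1 * 7.237 = 7.237 A
Step 2: Q_cell = I^2 * R = 7.237^2 * 0.0258 = 1.3513 W
Step 3: Q_total = 42 * 1.3513 = 56.755 W
Step 4: m_dot = Q_total / (cp * dT) = 56.755 / (4186 * 15.4) = 8.804e-04 kg/s

8.804e-04 kg/s


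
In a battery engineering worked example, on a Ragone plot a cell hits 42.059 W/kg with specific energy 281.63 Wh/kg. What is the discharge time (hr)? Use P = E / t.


t = E / P = 281.63 / 42.059 = 6.696 hr

6.696 hr


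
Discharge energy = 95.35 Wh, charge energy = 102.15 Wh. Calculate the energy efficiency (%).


Round-trip efficiency = 95.35/102.15 * 100% = 93.34%

93.34%


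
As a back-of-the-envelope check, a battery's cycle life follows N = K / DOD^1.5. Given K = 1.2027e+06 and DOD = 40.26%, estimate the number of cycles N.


DOD^1.5 = 255.45
N = K / DOD^1.5 = 1.2027e+06 / 255.45 = 4708

4708 cycles


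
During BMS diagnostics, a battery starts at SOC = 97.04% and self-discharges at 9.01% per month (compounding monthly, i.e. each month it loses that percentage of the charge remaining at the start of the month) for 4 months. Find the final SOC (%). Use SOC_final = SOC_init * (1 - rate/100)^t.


decay = (1 - 9.01/100)^4 = 0.68545
SOC_final = 97.04 * 0.68545 = 66.52%

66.52%


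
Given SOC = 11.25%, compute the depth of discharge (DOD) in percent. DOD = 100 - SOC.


Complement of SOC: DOD = 100% - 11.25% = 88.75%

88.75%


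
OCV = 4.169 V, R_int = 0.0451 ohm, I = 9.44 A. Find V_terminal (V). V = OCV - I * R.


IR drop = 9.44 * 0.0451 = 0.42574 V
V = 4.169 - 0.42574 = 3.743 V

3.743 V


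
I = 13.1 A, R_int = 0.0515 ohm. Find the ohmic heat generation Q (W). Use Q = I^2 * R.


Q = I^2 * R = 13.1^2 * 0.0515 = 8.838 W

8.838 W


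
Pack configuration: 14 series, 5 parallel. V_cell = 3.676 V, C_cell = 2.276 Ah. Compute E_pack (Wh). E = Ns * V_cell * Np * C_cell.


E = Ns * Vcell * Np * Ccell = 14 * 3.676 * 5 * 2.276 = 585.7 Wh

585.7 Wh


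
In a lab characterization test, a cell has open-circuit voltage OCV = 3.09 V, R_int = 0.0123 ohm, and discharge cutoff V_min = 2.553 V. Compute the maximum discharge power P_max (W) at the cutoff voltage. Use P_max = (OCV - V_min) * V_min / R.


dV = OCV - V_min = 0.537 V (so I_max = dV / R)
P_max = dV * V_min / R = 0.537 * 2.553 / 0.0123 = 111.5 W

111.5 W


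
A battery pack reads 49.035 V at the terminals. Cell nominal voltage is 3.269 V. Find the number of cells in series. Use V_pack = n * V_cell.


n = V_pack / V_cell = 49.035 / 3.269 = 15

15


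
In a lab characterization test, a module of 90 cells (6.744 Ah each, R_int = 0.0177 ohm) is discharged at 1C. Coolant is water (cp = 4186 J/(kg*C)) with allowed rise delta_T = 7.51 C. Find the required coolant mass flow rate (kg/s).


Step 1: I = 1 * 6.744 = 6.744 A
Step 2: Q_cell = I^2 * R = 6.744^2 * 0.0177 = 0.80502 W
Step 3: Q_total = 90 * 0.80502 = 72.452 W
Step 4: m_dot = Q_total / (cp * dT) = 72.452 / (4186 * 7.51) = 0.002305 kg/s

0.002305 kg/s


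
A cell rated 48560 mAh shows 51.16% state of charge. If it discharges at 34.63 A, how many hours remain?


Convert: C_total = 48560 mAh = 48.56 Ah
Step 1: remaining = SOC/100 * C_total = 51.16/100 * 48.56 = 24.843 Ah
Step 2: t = remaining / I = 24.843 / 34.63 = 0.7174 hr

0.7174 hr


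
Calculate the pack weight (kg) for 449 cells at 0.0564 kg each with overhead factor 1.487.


m_pack = n * m_cell * overhead = 449 * 0.0564 * 1.487 = 37.66 kg

37.66 kg


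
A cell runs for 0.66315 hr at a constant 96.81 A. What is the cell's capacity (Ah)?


C = I * t = 96.81 * 0.66315 = 64.20 Ah

64.20 Ah


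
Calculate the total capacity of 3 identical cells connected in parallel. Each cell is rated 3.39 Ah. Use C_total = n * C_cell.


Parallel capacities add: 3 * 3.39 Ah = 10.17 Ah

10.17 Ah


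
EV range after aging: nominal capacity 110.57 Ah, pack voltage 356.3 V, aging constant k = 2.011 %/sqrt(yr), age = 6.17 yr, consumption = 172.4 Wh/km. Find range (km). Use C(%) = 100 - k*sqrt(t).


Step 1: capacity retention = 100 - 2.011 * sqrt(6.17) = 100 - 2.011 * 2.4839 = 95.005%
Step 2: C_now = 110.57 * 95.005/100 = 105.05 Ah
Step 3: E_pack = V * C_now = 356.3 * 105.05 = 37429 Wh
Step 4: range = E_pack / consumption = 37429 / 172.4 = 217.1 km

217.1 km


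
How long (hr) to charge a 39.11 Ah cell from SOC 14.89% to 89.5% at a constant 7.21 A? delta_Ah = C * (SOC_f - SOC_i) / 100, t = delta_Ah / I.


delta_Ah = 39.11 * (89.5 - 14.89) / 100 = 29.18 Ah
t = delta_Ah / I = 29.18 / 7.21 = 4.047 hr

4.047 hr


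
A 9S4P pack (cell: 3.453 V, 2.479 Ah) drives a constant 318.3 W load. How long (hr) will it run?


Step 1: E_pack = Ns * V_cell * Np * C_cell = 9 * 3.453 * 4 * 2.479 = 308.16 Wh
Step 2: t = E_pack / P = 308.16 / 318.3 = 0.9681 hr

0.9681 hr


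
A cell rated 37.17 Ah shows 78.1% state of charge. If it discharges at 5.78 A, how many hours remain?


Step 1: remaining = SOC/100 * C_total = 78.1/100 * 37.17 = 29.03 Ah
Step 2: t = remaining / I = 29.03 / 5.78 = 5.022 hr

5.022 hr


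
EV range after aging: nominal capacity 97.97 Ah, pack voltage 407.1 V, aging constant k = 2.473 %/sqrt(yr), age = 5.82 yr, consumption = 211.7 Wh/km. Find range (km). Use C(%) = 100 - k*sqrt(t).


Step 1: capacity retention = 100 - 2.473 * sqrt(5.82) = 100 - 2.473 * 2.4125 = 94.034%
Step 2: C_now = 97.97 * 94.034/100 = 92.125 Ah
Step 3: E_pack = V * C_now = 407.1 * 92.125 = 37504 Wh
Step 4: range = E_pack / consumption = 37504 / 211.7 = 177.2 km

177.2 km


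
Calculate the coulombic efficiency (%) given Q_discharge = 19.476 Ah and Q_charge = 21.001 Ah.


Coulombic efficiency = 19.476/21.001 * 100% = 92.74%

92.74%


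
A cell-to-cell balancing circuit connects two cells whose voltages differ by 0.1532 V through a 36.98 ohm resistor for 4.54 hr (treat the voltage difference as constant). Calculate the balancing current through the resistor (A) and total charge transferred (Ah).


First, Ohm's law: I_bal = 0.1532 V / 36.98 ohm = 0.0041428 A
Then Q = I * t = 0.0041428 A * 4.54 hr = 0.01881 Ah

I=0.0041428 A, Q=0.01881 Ah


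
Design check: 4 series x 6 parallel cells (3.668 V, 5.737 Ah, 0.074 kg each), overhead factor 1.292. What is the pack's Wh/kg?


Step 1: V_pack = 4 * 3.668 = 14.672 V
Step 2: C_pack = 6 * 5.737 = 34.422 Ah
Step 3: E_pack = V_pack * C_pack = 14.672 * 34.422 = 505.04 Wh
Step 4: m_pack = 4 * 6 * 0.074 * 1.292 = 2.2946 kg
Step 5: ED = E_pack / m_pack = 505.04 / 2.2946 = 220.1 Wh/kg

220.1 Wh/kg


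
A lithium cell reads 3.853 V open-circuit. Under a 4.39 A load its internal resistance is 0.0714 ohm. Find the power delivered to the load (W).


Step 1: V_terminal = OCV - I*R = 3.853 - 4.39 * 0.0714 = 3.5396 V
Step 2: P_out = V_terminal * I = 3.5396 * 4.39 = 15.54 W

15.54 W


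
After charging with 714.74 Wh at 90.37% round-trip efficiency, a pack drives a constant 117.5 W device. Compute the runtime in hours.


Step 1: E_discharge = eta/100 * E_charge = 90.37/100 * 714.74 = 645.91 Wh
Step 2: t = E_discharge / P = 645.91 / 117.5 = 5.497 hr

5.497 hr


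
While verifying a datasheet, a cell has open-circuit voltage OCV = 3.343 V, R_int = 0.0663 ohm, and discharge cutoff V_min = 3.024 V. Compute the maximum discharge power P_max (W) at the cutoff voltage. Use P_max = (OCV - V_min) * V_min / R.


P_max = (OCV - V_min) * V_min / R = (3.343 - 3.024) * 3.024 / 0.0663 = 0.319 * 3.024 / 0.0663 = 14.55 W

14.55 W


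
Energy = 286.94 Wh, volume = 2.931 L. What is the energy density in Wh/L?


ED = E / V = 286.94 / 2.931 = 97.90 Wh/L

97.90 Wh/L


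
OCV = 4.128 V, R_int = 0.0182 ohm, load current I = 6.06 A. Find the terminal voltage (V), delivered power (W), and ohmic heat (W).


Step 1: V_terminal = OCV - I*R = 4.128 - 6.06 * 0.0182 = 4.0177 V
Step 2: P_out = V_terminal * I = 4.0177 * 6.06 = 24.35 W
Step 3: Q = I^2 * R = 6.06^2 * 0.0182 = 0.6684 W

V=4.0177 V, P=24.35 W, Q=0.6684 W


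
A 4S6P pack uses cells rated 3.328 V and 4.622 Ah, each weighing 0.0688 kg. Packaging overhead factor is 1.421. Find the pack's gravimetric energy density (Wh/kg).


Step 1: V_pack = 4 * 3.328 = 13.312 V
Step 2: C_pack = 6 * 4.622 = 27.732 Ah
Step 3: E_pack = V_pack * C_pack = 13.312 * 27.732 = 369.17 Wh
Step 4: m_pack = 4 * 6 * 0.0688 * 1.421 = 2.3464 kg
Step 5: ED = E_pack / m_pack = 369.17 / 2.3464 = 157.3 Wh/kg

157.3 Wh/kg


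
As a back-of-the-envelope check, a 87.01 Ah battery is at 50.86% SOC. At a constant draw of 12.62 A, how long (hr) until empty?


Step 1: remaining = SOC/100 * C_total = 50.86/100 * 87.01 = 44.253 Ah
Step 2: t = remaining / I = 44.253 / 12.62 = 3.507 hr

3.507 hr


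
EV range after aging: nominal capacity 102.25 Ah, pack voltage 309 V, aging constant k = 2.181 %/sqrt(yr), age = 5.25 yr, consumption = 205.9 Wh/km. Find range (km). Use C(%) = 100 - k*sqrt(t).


Step 1: capacity retention = 100 - 2.181 * sqrt(5.25) = 100 - 2.181 * 2.2913 = 95.003%
Step 2: C_now = 102.25 * 95.003/100 = 97.141 Ah
Step 3: E_pack = V * C_now = 309 * 97.141 = 30017 Wh
Step 4: range = E_pack / consumption = 30017 / 205.9 = 145.8 km

145.8 km


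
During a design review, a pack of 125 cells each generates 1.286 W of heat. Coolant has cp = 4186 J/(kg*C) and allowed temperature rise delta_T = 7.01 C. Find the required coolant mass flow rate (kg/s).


Q_total = 125 * 1.286 = 160.75 W
m_dot = Q_total / (cp * dT) = 160.75 / (4186 * 7.01) = 0.005478 kg/s

0.005478 kg/s


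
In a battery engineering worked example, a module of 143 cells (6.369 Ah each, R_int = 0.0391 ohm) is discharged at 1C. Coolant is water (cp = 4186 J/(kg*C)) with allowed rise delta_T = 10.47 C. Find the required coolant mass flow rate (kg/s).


Step 1: I = 1 * 6.369 = 6.369 A
Step 2: Q_cell = I^2 * R = 6.369^2 * 0.0391 = 1.5861 W
Step 3: Q_total = 143 * 1.5861 = 226.81 W
Step 4: m_dot = Q_total / (cp * dT) = 226.81 / (4186 * 10.47) = 0.005175 kg/s

0.005175 kg/s


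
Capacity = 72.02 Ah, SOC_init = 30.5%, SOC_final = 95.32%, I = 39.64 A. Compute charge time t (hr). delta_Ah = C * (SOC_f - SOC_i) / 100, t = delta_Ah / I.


Step 1: dSOC = 95.32% - 30.5% = 64.82%
Step 2: delta_Ah = 72.02 * 64.82 / 100 = 46.683 Ah
Step 3: t = 46.683 / 39.64 = 1.178 hr

1.178 hr


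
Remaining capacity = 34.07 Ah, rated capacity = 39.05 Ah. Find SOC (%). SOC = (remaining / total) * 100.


SOC = (remaining / total) * 100 = (34.07 / 39.05) * 100 = 87.25%

87.25%


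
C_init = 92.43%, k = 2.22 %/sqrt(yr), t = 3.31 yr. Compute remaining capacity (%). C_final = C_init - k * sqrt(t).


sqrt(t) = sqrt(3.31) = 1.8193
C_final = 92.43 - 2.22 * 1.8193 = 88.39%

88.39%


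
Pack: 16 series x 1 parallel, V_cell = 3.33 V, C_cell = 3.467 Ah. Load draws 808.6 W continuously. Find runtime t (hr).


Step 1: E_pack = Ns * V_cell * Np * C_cell = 16 * 3.33 * 1 * 3.467 = 184.72 Wh
Step 2: t = E_pack / P = 184.72 / 808.6 = 0.2284 hr

0.2284 hr


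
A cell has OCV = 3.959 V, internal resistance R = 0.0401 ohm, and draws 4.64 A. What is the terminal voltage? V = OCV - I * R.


V = OCV - I*R = 3.959 - 4.64 * 0.0401 = 3.773 V

3.773 V


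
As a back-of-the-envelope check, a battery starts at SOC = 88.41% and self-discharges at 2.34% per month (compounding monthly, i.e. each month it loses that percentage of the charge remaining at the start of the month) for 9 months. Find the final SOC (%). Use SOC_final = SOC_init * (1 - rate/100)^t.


decay = (1 - 2.34/100)^9 = 0.80807
SOC_final = 88.41 * 0.80807 = 71.44%

71.44%


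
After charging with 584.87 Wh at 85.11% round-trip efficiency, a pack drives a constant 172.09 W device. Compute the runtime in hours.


Step 1: E_discharge = eta/100 * E_charge = 85.11/100 * 584.87 = 497.78 Wh
Step 2: t = E_discharge / P = 497.78 / 172.09 = 2.893 hr

2.893 hr


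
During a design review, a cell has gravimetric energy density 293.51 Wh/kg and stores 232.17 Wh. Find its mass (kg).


m = E / ED = 232.17 / 293.51 = 0.7910 kg

0.7910 kg


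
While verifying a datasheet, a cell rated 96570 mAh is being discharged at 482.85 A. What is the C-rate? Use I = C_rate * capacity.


Convert: capacity = 96570 mAh = 96.57 Ah
C_rate = I / capacity = 482.85 / 96.57 = 5C

5C


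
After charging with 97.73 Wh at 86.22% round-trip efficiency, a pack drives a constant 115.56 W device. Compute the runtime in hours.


Step 1: E_discharge = eta/100 * E_charge = 86.22/100 * 97.73 = 84.263 Wh
Step 2: t = E_discharge / P = 84.263 / 115.56 = 0.7292 hr

0.7292 hr


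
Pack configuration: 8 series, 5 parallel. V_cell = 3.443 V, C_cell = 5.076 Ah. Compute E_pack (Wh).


V_pack = 8 * 3.443 = 27.544 V
C_pack = 5 * 5.076 = 25.38 Ah
E = V_pack * C_pack = 27.544 * 25.38 = 699.1 Wh

699.1 Wh


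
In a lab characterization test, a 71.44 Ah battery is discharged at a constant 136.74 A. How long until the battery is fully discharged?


Runtime = 71.44 Ah / 136.74 A = 0.5225 hr

0.5225 hr


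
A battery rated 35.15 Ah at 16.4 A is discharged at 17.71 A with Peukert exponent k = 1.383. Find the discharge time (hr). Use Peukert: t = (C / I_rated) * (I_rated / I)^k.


t_rated = C / I_rated = 35.15 / 16.4 = 2.1433 hr
(I_rated/I)^k = (0.92603)^1.383 = 0.89917
t = t_rated * (I_rated/I)^k = 2.1433 * 0.89917 = 1.927 hr

1.927 hr


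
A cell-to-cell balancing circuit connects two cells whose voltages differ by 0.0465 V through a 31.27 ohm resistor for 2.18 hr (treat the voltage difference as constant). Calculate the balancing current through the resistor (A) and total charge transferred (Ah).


I_bal = dV / R = 0.0465 / 31.27 = 0.001487 A
Q = I_bal * t = 0.001487 * 2.18 = 0.003242 Ah

I=0.001487 A, Q=0.003242 Ah


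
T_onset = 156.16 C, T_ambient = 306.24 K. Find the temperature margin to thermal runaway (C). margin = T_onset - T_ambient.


Convert: T_ambient = 306.24 K = 33.09 C
margin = 156.16 - 33.09 = 123.07 C

123.07 C


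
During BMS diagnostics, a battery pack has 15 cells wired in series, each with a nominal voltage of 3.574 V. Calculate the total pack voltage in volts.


V_pack = n * V_cell = 15 * 3.574 = 53.61 V

53.61 V


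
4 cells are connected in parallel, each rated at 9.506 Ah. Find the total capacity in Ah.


C_total = 4 * 9.506 = 38.024 Ah

38.024 Ah


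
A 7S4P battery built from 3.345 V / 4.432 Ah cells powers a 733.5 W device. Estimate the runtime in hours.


Step 1: E_pack = Ns * V_cell * Np * C_cell = 7 * 3.345 * 4 * 4.432 = 415.1 Wh
Step 2: t = E_pack / P = 415.1 / 733.5 = 0.5659 hr

0.5659 hr


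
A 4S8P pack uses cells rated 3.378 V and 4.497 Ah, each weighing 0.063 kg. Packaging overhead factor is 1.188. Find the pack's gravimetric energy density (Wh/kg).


Step 1: V_pack = 4 * 3.378 = 13.512 V
Step 2: C_pack = 8 * 4.497 = 35.976 Ah
Step 3: E_pack = V_pack * C_pack = 13.512 * 35.976 = 486.11 Wh
Step 4: m_pack = 4 * 8 * 0.063 * 1.188 = 2.395 kg
Step 5: ED = E_pack / m_pack = 486.11 / 2.395 = 203.0 Wh/kg

203.0 Wh/kg


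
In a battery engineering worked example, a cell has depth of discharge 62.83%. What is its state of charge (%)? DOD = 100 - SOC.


SOC = 100 - DOD = 100 - 62.83 = 37.17%

37.17%


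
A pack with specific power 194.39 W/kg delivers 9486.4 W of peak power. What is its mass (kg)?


m = P / SP = 9486.4 / 194.39 = 48.80 kg

48.80 kg


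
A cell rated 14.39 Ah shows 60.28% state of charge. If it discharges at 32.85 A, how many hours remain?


Step 1: remaining = SOC/100 * C_total = 60.28/100 * 14.39 = 8.6743 Ah
Step 2: t = remaining / I = 8.6743 / 32.85 = 0.2641 hr

0.2641 hr


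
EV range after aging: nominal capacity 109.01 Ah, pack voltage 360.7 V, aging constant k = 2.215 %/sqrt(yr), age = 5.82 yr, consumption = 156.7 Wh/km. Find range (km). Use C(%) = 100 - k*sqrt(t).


Step 1: capacity retention = 100 - 2.215 * sqrt(5.82) = 100 - 2.215 * 2.4125 = 94.656%
Step 2: C_now = 109.01 * 94.656/100 = 103.18 Ah
Step 3: E_pack = V * C_now = 360.7 * 103.18 = 37217 Wh
Step 4: range = E_pack / consumption = 37217 / 156.7 = 237.5 km

237.5 km


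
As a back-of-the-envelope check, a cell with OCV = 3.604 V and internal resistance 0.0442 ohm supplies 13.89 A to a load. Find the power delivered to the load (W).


Step 1: V_terminal = OCV - I*R = 3.604 - 13.89 * 0.0442 = 2.9901 V
Step 2: P_out = V_terminal * I = 2.9901 * 13.89 = 41.53 W

41.53 W


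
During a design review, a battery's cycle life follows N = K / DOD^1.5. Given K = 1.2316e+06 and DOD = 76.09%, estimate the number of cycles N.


Step 1: DOD^1.5 = 76.09^1.5 = 663.73
Step 2: N = 1.2316e+06 / 663.73 = 1856 cycles

1856 cycles


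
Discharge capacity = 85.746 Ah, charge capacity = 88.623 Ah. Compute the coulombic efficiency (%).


eta_c = Q_dis / Q_chg * 100 = 85.746 / 88.623 * 100 = 96.75%

96.75%


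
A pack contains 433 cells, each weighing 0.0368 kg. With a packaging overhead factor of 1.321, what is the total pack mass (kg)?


m_pack = n * m_cell * overhead = 433 * 0.0368 * 1.321 = 21.05 kg

21.05 kg


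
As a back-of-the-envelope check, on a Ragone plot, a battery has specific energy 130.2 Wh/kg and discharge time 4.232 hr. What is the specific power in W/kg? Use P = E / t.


P_specific = E / t = 130.2 / 4.232 = 30.77 W/kg

30.77 W/kg


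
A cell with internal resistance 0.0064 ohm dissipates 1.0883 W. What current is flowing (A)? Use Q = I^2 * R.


I = sqrt(Q / R) = sqrt(1.0883 / 0.0064) = sqrt(170.05) = 13.04 A

13.04 A


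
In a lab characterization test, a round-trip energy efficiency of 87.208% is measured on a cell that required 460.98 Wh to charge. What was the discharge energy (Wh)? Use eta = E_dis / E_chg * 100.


E_dis = eta/100 * E_chg = 87.208/100 * 460.98 = 402.0 Wh

402.0 Wh


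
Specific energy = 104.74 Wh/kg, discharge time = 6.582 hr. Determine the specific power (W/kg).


Specific power = 104.74 Wh/kg / 6.582 hr = 15.91 W/kg

15.91 W/kg


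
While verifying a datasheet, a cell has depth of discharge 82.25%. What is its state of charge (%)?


SOC = 100 - DOD = 100 - 82.25 = 17.75%

17.75%


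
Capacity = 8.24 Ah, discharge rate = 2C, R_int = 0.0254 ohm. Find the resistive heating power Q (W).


Step 1: I = C_rate * capacity = 2 * 8.24 = 16.48 A
Step 2: Q = I^2 * R = 16.48^2 * 0.0254 = 271.59 * 0.0254 = 6.898 W

6.898 W


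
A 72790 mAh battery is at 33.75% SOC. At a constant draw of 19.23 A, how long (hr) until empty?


Convert: C_total = 72790 mAh = 72.79 Ah
Step 1: remaining = SOC/100 * C_total = 33.75/100 * 72.79 = 24.567 Ah
Step 2: t = remaining / I = 24.567 / 19.23 = 1.278 hr

1.278 hr


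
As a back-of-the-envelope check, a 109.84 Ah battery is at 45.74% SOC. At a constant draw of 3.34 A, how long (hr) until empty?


Step 1: remaining = SOC/100 * C_total = 45.74/100 * 109.84 = 50.241 Ah
Step 2: t = remaining / I = 50.241 / 3.34 = 15.04 hr

15.04 hr


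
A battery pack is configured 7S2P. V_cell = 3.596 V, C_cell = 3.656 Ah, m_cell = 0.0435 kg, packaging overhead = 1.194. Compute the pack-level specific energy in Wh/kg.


Step 1: V_pack = 7 * 3.596 = 25.172 V
Step 2: C_pack = 2 * 3.656 = 7.312 Ah
Step 3: E_pack = V_pack * C_pack = 25.172 * 7.312 = 184.06 Wh
Step 4: m_pack = 7 * 2 * 0.0435 * 1.194 = 0.72715 kg
Step 5: ED = E_pack / m_pack = 184.06 / 0.72715 = 253.1 Wh/kg

253.1 Wh/kg


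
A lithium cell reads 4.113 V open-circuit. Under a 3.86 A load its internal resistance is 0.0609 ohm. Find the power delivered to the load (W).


Step 1: V_terminal = OCV - I*R = 4.113 - 3.86 * 0.0609 = 3.8779 V
Step 2: P_out = V_terminal * I = 3.8779 * 3.86 = 14.97 W

14.97 W


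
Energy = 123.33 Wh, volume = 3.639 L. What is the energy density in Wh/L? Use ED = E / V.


Volumetric ED = 123.33 Wh / 3.639 L = 33.89 Wh/L

33.89 Wh/L


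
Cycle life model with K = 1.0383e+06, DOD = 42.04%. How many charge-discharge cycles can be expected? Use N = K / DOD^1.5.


Step 1: DOD^1.5 = 42.04^1.5 = 272.58
Step 2: N = 1.0383e+06 / 272.58 = 3809 cycles

3809 cycles


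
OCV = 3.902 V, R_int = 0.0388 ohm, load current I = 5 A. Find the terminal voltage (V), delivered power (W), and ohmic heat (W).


Step 1: V_terminal = OCV - I*R = 3.902 - 5 * 0.0388 = 3.708 V
Step 2: P_out = V_terminal * I = 3.708 * 5 = 18.54 W
Step 3: Q = I^2 * R = 5^2 * 0.0388 = 0.9700 W

V=3.708 V, P=18.54 W, Q=0.9700 W


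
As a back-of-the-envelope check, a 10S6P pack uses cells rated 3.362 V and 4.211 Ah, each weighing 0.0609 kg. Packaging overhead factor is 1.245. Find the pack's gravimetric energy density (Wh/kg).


Step 1: V_pack = 10 * 3.362 = 33.62 V
Step 2: C_pack = 6 * 4.211 = 25.266 Ah
Step 3: E_pack = V_pack * C_pack = 33.62 * 25.266 = 849.44 Wh
Step 4: m_pack = 10 * 6 * 0.0609 * 1.245 = 4.5492 kg
Step 5: ED = E_pack / m_pack = 849.44 / 4.5492 = 186.7 Wh/kg

186.7 Wh/kg


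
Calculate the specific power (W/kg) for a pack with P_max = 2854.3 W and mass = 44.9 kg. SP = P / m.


Specific power = 2854.3 W / 44.9 kg = 63.57 W/kg

63.57 W/kg


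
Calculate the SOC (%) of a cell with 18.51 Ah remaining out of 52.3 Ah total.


SOC% = 18.51 / 52.3 * 100 = 35.39%

35.39%


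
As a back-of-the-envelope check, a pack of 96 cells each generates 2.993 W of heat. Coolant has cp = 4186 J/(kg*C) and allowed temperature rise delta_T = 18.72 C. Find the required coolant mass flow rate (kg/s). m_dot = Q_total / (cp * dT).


Step 1: Total heat Q = 96 * 2.993 W = 287.33 W
Step 2: denom = cp * dT = 4186 * 18.72 = 78362
Step 3: m_dot = 287.33 / 78362 = 0.003667 kg/s

0.003667 kg/s
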